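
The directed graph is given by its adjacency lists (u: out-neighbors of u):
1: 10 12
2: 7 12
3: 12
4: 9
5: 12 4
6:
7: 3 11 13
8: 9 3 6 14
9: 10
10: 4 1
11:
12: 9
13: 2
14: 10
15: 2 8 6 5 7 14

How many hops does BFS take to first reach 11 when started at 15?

Level 0: 15
Level 1: 2, 5, 6, 7, 8, 14
Level 2: 3, 4, 9, 10, 11, 12, 13
Level 3: 1
11 first appears at level 2.

2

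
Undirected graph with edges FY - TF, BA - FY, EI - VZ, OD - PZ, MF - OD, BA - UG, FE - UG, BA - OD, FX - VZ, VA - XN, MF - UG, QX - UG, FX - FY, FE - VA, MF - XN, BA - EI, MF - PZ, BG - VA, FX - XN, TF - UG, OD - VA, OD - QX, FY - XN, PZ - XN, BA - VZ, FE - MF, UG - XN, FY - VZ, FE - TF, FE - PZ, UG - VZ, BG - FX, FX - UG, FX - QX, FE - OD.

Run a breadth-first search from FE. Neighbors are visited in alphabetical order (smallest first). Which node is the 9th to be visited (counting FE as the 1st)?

Visit FE; enqueue MF, OD, PZ, TF, UG, VA → queue [MF, OD, PZ, TF, UG, VA]
Visit MF; enqueue XN → queue [OD, PZ, TF, UG, VA, XN]
Visit OD; enqueue BA, QX → queue [PZ, TF, UG, VA, XN, BA, QX]
Visit PZ → queue [TF, UG, VA, XN, BA, QX]
Visit TF; enqueue FY → queue [UG, VA, XN, BA, QX, FY]
Visit UG; enqueue FX, VZ → queue [VA, XN, BA, QX, FY, FX, VZ]
Visit VA; enqueue BG → queue [XN, BA, QX, FY, FX, VZ, BG]
Visit XN → queue [BA, QX, FY, FX, VZ, BG]
Visit BA; enqueue EI → queue [QX, FY, FX, VZ, BG, EI]
Visit QX → queue [FY, FX, VZ, BG, EI]
Visit FY → queue [FX, VZ, BG, EI]
Visit FX → queue [VZ, BG, EI]
Visit VZ → queue [BG, EI]
Visit BG → queue [EI]
Visit EI → queue []

Visit order: FE, MF, OD, PZ, TF, UG, VA, XN, BA, QX, FY, FX, VZ, BG, EI

BA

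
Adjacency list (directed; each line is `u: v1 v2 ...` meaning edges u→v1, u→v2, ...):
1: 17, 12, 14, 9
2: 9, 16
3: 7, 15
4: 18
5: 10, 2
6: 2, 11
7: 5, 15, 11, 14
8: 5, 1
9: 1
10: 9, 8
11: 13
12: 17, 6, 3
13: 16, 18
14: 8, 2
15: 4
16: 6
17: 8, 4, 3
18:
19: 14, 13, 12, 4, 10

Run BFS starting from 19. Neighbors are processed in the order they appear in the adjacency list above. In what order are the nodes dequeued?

19, 14, 13, 12, 4, 10, 8, 2, 16, 18, 17, 6, 3, 9, 5, 1, 11, 7, 15

Visit 19; enqueue 14, 13, 12, 4, 10 → queue [14, 13, 12, 4, 10]
Visit 14; enqueue 8, 2 → queue [13, 12, 4, 10, 8, 2]
Visit 13; enqueue 16, 18 → queue [12, 4, 10, 8, 2, 16, 18]
Visit 12; enqueue 17, 6, 3 → queue [4, 10, 8, 2, 16, 18, 17, 6, 3]
Visit 4 → queue [10, 8, 2, 16, 18, 17, 6, 3]
Visit 10; enqueue 9 → queue [8, 2, 16, 18, 17, 6, 3, 9]
Visit 8; enqueue 5, 1 → queue [2, 16, 18, 17, 6, 3, 9, 5, 1]
Visit 2 → queue [16, 18, 17, 6, 3, 9, 5, 1]
Visit 16 → queue [18, 17, 6, 3, 9, 5, 1]
Visit 18 → queue [17, 6, 3, 9, 5, 1]
Visit 17 → queue [6, 3, 9, 5, 1]
Visit 6; enqueue 11 → queue [3, 9, 5, 1, 11]
Visit 3; enqueue 7, 15 → queue [9, 5, 1, 11, 7, 15]
Visit 9 → queue [5, 1, 11, 7, 15]
Visit 5 → queue [1, 11, 7, 15]
Visit 1 → queue [11, 7, 15]
Visit 11 → queue [7, 15]
Visit 7 → queue [15]
Visit 15 → queue []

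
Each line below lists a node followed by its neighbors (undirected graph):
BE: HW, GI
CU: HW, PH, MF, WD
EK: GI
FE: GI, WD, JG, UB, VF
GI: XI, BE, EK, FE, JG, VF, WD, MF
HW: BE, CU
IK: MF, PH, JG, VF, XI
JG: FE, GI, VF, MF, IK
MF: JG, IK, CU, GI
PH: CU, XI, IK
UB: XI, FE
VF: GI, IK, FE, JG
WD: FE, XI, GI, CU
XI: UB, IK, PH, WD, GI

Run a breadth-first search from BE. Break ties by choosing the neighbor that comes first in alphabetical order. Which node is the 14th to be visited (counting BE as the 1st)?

Visit BE; enqueue GI, HW → queue [GI, HW]
Visit GI; enqueue EK, FE, JG, MF, VF, WD, XI → queue [HW, EK, FE, JG, MF, VF, WD, XI]
Visit HW; enqueue CU → queue [EK, FE, JG, MF, VF, WD, XI, CU]
Visit EK → queue [FE, JG, MF, VF, WD, XI, CU]
Visit FE; enqueue UB → queue [JG, MF, VF, WD, XI, CU, UB]
Visit JG; enqueue IK → queue [MF, VF, WD, XI, CU, UB, IK]
Visit MF → queue [VF, WD, XI, CU, UB, IK]
Visit VF → queue [WD, XI, CU, UB, IK]
Visit WD → queue [XI, CU, UB, IK]
Visit XI; enqueue PH → queue [CU, UB, IK, PH]
Visit CU → queue [UB, IK, PH]
Visit UB → queue [IK, PH]
Visit IK → queue [PH]
Visit PH → queue []

Visit order: BE, GI, HW, EK, FE, JG, MF, VF, WD, XI, CU, UB, IK, PH

PH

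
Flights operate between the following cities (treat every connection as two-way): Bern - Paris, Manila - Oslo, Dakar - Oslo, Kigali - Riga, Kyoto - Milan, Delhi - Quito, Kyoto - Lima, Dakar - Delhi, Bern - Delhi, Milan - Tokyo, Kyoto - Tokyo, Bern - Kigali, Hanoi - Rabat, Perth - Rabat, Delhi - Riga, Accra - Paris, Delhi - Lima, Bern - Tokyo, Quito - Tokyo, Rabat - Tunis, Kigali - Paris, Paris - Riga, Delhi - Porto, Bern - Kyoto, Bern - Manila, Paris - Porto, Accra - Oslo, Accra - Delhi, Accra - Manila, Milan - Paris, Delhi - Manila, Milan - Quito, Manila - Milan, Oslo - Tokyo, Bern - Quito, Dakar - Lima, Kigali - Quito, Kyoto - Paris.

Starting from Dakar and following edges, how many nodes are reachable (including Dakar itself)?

BFS from Dakar visits: Dakar, Delhi, Lima, Oslo, Accra, Bern, Manila, Porto, Quito, Riga, Kyoto, Tokyo, Paris, Kigali, Milan
Reachable nodes: 15 of 19 total.

15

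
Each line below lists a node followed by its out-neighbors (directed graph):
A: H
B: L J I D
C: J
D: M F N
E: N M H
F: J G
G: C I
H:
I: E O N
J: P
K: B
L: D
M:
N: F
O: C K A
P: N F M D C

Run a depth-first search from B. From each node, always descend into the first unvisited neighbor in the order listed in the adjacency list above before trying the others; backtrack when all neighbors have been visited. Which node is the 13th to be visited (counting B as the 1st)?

Visit B
B → L
L → D
D → M
D → F
F → J
J → P
P → N
P → C
F → G
G → I
I → E
E → H
I → O
O → K
O → A

Visit order: B, L, D, M, F, J, P, N, C, G, I, E, H, O, K, A

H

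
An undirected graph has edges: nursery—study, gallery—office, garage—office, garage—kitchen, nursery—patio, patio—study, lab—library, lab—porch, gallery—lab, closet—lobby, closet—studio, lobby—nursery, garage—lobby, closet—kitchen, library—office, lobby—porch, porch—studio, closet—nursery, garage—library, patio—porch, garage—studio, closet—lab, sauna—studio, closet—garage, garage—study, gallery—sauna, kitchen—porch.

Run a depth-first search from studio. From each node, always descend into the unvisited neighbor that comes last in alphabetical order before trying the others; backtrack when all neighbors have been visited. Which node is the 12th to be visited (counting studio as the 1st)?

garage

Visit studio
studio → sauna
sauna → gallery
gallery → office
office → library
library → lab
lab → porch
porch → patio
patio → study
study → nursery
nursery → lobby
lobby → garage
garage → kitchen
kitchen → closet

Visit order: studio, sauna, gallery, office, library, lab, porch, patio, study, nursery, lobby, garage, kitchen, closet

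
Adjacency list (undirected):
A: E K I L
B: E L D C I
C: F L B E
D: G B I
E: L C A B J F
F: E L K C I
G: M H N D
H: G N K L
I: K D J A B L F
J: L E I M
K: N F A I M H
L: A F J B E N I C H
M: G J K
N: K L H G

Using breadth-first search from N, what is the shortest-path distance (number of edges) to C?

2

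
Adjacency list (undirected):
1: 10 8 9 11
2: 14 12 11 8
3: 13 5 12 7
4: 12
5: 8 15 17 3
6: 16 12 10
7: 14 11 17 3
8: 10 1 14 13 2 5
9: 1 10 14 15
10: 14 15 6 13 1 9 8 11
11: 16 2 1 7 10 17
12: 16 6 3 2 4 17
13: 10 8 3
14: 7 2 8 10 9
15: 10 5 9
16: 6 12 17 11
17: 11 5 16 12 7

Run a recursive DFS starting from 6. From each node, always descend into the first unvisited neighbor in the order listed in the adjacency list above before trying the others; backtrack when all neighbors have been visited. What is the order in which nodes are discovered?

Visit 6
6 → 16
16 → 12
12 → 3
3 → 13
13 → 10
10 → 14
14 → 7
7 → 11
11 → 2
2 → 8
8 → 1
1 → 9
9 → 15
15 → 5
5 → 17
12 → 4

6, 16, 12, 3, 13, 10, 14, 7, 11, 2, 8, 1, 9, 15, 5, 17, 4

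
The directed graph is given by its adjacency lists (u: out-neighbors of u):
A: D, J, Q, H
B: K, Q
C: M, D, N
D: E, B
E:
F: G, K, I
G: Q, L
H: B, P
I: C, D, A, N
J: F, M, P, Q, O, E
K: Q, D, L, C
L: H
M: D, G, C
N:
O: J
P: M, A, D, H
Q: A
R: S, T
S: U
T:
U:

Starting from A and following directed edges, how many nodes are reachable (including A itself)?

17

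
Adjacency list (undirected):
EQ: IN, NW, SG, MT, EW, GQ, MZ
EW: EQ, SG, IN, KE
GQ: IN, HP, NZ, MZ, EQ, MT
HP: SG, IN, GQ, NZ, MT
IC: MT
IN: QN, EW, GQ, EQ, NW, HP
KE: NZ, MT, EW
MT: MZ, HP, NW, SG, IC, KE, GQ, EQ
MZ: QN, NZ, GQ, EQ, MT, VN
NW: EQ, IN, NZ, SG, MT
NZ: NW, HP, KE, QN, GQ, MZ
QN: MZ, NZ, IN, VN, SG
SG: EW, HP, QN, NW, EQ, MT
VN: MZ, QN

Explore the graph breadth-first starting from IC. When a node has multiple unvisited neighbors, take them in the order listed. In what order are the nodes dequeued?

IC, MT, MZ, HP, NW, SG, KE, GQ, EQ, QN, NZ, VN, IN, EW

Visit IC; enqueue MT → queue [MT]
Visit MT; enqueue MZ, HP, NW, SG, KE, GQ, EQ → queue [MZ, HP, NW, SG, KE, GQ, EQ]
Visit MZ; enqueue QN, NZ, VN → queue [HP, NW, SG, KE, GQ, EQ, QN, NZ, VN]
Visit HP; enqueue IN → queue [NW, SG, KE, GQ, EQ, QN, NZ, VN, IN]
Visit NW → queue [SG, KE, GQ, EQ, QN, NZ, VN, IN]
Visit SG; enqueue EW → queue [KE, GQ, EQ, QN, NZ, VN, IN, EW]
Visit KE → queue [GQ, EQ, QN, NZ, VN, IN, EW]
Visit GQ → queue [EQ, QN, NZ, VN, IN, EW]
Visit EQ → queue [QN, NZ, VN, IN, EW]
Visit QN → queue [NZ, VN, IN, EW]
Visit NZ → queue [VN, IN, EW]
Visit VN → queue [IN, EW]
Visit IN → queue [EW]
Visit EW → queue []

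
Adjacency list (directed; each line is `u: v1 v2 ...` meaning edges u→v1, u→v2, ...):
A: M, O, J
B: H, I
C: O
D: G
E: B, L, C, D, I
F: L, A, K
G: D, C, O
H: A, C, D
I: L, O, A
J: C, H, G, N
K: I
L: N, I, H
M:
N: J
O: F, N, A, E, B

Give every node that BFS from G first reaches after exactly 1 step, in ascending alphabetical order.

Level 0: G
Level 1: C, D, O
Level 2: A, B, E, F, N
Level 3: H, I, J, K, L, M

C, D, O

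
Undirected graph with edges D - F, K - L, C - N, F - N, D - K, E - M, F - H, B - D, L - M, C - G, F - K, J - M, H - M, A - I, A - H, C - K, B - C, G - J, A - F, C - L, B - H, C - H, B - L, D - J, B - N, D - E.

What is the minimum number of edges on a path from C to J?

Level 0: C
Level 1: B, G, H, K, L, N
Level 2: A, D, F, J, M
Level 3: E, I
J first appears at level 2.

2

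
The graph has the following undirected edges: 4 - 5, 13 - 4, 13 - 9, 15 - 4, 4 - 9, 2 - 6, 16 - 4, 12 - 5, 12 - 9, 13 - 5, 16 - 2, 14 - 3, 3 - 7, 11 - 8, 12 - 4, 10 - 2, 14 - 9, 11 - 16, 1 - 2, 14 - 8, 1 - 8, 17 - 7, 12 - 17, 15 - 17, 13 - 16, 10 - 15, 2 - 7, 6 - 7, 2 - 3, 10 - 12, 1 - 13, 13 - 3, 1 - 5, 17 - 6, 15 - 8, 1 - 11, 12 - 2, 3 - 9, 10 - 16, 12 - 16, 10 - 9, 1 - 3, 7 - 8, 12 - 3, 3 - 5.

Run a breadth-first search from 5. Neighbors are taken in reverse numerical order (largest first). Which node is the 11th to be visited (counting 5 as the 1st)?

2

Visit 5; enqueue 13, 12, 4, 3, 1 → queue [13, 12, 4, 3, 1]
Visit 13; enqueue 16, 9 → queue [12, 4, 3, 1, 16, 9]
Visit 12; enqueue 17, 10, 2 → queue [4, 3, 1, 16, 9, 17, 10, 2]
Visit 4; enqueue 15 → queue [3, 1, 16, 9, 17, 10, 2, 15]
Visit 3; enqueue 14, 7 → queue [1, 16, 9, 17, 10, 2, 15, 14, 7]
Visit 1; enqueue 11, 8 → queue [16, 9, 17, 10, 2, 15, 14, 7, 11, 8]
Visit 16 → queue [9, 17, 10, 2, 15, 14, 7, 11, 8]
Visit 9 → queue [17, 10, 2, 15, 14, 7, 11, 8]
Visit 17; enqueue 6 → queue [10, 2, 15, 14, 7, 11, 8, 6]
Visit 10 → queue [2, 15, 14, 7, 11, 8, 6]
Visit 2 → queue [15, 14, 7, 11, 8, 6]
Visit 15 → queue [14, 7, 11, 8, 6]
Visit 14 → queue [7, 11, 8, 6]
Visit 7 → queue [11, 8, 6]
Visit 11 → queue [8, 6]
Visit 8 → queue [6]
Visit 6 → queue []

Visit order: 5, 13, 12, 4, 3, 1, 16, 9, 17, 10, 2, 15, 14, 7, 11, 8, 6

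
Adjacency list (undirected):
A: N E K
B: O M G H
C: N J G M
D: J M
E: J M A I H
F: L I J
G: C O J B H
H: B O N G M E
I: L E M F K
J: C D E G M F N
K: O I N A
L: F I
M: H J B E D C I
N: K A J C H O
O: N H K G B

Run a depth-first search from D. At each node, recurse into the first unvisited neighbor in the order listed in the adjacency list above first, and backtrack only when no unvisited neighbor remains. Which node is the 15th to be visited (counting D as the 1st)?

Visit D
D → J
J → C
C → N
N → K
K → O
O → H
H → B
B → M
M → E
E → A
E → I
I → L
L → F
B → G

Visit order: D, J, C, N, K, O, H, B, M, E, A, I, L, F, G

G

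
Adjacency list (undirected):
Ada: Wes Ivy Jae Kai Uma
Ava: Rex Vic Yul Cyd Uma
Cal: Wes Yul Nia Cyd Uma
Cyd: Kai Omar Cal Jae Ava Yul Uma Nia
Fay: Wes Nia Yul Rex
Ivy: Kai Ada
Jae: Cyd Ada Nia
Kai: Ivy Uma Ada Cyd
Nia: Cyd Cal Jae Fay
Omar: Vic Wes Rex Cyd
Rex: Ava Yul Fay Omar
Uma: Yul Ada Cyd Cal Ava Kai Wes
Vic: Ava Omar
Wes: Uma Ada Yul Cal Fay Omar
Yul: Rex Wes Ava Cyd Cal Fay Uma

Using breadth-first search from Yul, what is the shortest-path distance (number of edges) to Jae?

2

Level 0: Yul
Level 1: Ava, Cal, Cyd, Fay, Rex, Uma, Wes
Level 2: Ada, Jae, Kai, Nia, Omar, Vic
Level 3: Ivy
Jae first appears at level 2.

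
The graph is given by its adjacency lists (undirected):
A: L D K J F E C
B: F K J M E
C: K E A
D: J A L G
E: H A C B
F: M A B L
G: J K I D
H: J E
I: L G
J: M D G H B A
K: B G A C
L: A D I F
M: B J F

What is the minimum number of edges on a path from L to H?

Level 0: L
Level 1: A, D, F, I
Level 2: B, C, E, G, J, K, M
Level 3: H
H first appears at level 3.

3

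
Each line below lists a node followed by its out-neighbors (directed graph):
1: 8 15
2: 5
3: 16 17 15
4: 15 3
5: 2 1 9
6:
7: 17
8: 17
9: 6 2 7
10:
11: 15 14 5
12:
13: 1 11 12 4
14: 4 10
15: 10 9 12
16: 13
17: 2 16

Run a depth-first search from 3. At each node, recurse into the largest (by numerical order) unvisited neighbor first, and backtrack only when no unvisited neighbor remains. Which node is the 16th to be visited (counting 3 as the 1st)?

Visit 3
3 → 17
17 → 16
16 → 13
13 → 12
13 → 11
11 → 15
15 → 10
15 → 9
9 → 7
9 → 6
9 → 2
2 → 5
5 → 1
1 → 8
11 → 14
14 → 4

Visit order: 3, 17, 16, 13, 12, 11, 15, 10, 9, 7, 6, 2, 5, 1, 8, 14, 4

14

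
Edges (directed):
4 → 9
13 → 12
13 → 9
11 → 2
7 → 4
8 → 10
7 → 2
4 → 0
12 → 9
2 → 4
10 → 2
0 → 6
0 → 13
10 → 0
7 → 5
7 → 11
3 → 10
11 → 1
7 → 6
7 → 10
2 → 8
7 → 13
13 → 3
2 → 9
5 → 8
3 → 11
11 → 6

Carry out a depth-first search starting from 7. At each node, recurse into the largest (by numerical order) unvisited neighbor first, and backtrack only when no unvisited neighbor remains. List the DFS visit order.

7 13 12 9 3 11 6 2 8 10 0 4 1 5

Visit 7
7 → 13
13 → 12
12 → 9
13 → 3
3 → 11
11 → 6
11 → 2
2 → 8
8 → 10
10 → 0
2 → 4
11 → 1
7 → 5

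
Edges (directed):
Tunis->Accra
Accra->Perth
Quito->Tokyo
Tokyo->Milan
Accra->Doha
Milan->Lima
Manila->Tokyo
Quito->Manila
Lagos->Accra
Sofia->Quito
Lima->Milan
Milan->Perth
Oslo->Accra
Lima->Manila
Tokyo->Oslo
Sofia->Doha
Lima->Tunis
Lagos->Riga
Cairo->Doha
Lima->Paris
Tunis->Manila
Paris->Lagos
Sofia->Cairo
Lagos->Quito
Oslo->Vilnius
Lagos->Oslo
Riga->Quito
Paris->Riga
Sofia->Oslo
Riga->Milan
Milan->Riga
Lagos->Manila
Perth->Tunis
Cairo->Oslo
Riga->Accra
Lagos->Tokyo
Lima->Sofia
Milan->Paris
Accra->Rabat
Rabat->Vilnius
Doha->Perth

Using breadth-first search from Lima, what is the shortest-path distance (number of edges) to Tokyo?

Level 0: Lima
Level 1: Manila, Milan, Paris, Sofia, Tunis
Level 2: Accra, Cairo, Doha, Lagos, Oslo, Perth, Quito, Riga, Tokyo
Level 3: Rabat, Vilnius
Tokyo first appears at level 2.

2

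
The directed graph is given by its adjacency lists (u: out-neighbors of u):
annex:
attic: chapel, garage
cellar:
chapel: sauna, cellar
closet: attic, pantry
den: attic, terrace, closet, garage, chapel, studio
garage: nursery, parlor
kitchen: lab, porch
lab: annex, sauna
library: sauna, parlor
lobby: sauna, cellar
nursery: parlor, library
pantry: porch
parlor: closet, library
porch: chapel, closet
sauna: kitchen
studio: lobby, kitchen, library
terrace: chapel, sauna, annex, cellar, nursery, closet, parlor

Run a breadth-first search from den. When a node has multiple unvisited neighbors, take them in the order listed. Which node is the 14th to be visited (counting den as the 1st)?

lobby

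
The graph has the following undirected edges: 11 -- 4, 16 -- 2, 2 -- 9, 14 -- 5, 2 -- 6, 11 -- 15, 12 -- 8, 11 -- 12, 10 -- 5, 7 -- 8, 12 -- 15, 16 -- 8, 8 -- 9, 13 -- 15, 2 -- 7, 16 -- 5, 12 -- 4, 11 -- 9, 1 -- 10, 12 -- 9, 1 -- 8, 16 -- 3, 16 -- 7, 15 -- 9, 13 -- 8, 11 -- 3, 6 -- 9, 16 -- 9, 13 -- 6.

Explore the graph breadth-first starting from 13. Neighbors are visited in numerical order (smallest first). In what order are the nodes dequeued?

13 -> 6 -> 8 -> 15 -> 2 -> 9 -> 1 -> 7 -> 12 -> 16 -> 11 -> 10 -> 4 -> 3 -> 5 -> 14

Visit 13; enqueue 6, 8, 15 → queue [6, 8, 15]
Visit 6; enqueue 2, 9 → queue [8, 15, 2, 9]
Visit 8; enqueue 1, 7, 12, 16 → queue [15, 2, 9, 1, 7, 12, 16]
Visit 15; enqueue 11 → queue [2, 9, 1, 7, 12, 16, 11]
Visit 2 → queue [9, 1, 7, 12, 16, 11]
Visit 9 → queue [1, 7, 12, 16, 11]
Visit 1; enqueue 10 → queue [7, 12, 16, 11, 10]
Visit 7 → queue [12, 16, 11, 10]
Visit 12; enqueue 4 → queue [16, 11, 10, 4]
Visit 16; enqueue 3, 5 → queue [11, 10, 4, 3, 5]
Visit 11 → queue [10, 4, 3, 5]
Visit 10 → queue [4, 3, 5]
Visit 4 → queue [3, 5]
Visit 3 → queue [5]
Visit 5; enqueue 14 → queue [14]
Visit 14 → queue []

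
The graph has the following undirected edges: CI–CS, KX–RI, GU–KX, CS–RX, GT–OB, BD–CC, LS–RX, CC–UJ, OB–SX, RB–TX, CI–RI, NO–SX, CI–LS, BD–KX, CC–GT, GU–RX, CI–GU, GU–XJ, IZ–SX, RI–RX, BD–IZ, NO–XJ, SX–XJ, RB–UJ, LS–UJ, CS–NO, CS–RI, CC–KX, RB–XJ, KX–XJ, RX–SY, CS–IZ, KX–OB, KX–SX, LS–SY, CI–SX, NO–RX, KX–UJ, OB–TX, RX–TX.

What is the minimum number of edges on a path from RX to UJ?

Level 0: RX
Level 1: CS, GU, LS, NO, RI, SY, TX
Level 2: CI, IZ, KX, OB, RB, SX, UJ, XJ
Level 3: BD, CC, GT
UJ first appears at level 2.

2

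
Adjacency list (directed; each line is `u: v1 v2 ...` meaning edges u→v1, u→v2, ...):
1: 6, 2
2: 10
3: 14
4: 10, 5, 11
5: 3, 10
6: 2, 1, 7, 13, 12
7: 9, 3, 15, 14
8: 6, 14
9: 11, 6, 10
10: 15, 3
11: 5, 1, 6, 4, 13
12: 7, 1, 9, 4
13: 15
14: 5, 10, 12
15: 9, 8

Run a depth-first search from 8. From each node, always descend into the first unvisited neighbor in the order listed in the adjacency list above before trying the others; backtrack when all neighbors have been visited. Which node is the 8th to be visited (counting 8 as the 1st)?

Visit 8
8 → 6
6 → 2
2 → 10
10 → 15
15 → 9
9 → 11
11 → 5
5 → 3
3 → 14
14 → 12
12 → 7
12 → 1
12 → 4
11 → 13

Visit order: 8, 6, 2, 10, 15, 9, 11, 5, 3, 14, 12, 7, 1, 4, 13

5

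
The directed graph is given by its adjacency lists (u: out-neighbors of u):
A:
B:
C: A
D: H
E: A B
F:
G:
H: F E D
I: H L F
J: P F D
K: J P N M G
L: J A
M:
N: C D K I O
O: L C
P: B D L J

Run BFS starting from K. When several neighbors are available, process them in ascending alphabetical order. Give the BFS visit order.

K, G, J, M, N, P, D, F, C, I, O, B, L, H, A, E

Visit K; enqueue G, J, M, N, P → queue [G, J, M, N, P]
Visit G → queue [J, M, N, P]
Visit J; enqueue D, F → queue [M, N, P, D, F]
Visit M → queue [N, P, D, F]
Visit N; enqueue C, I, O → queue [P, D, F, C, I, O]
Visit P; enqueue B, L → queue [D, F, C, I, O, B, L]
Visit D; enqueue H → queue [F, C, I, O, B, L, H]
Visit F → queue [C, I, O, B, L, H]
Visit C; enqueue A → queue [I, O, B, L, H, A]
Visit I → queue [O, B, L, H, A]
Visit O → queue [B, L, H, A]
Visit B → queue [L, H, A]
Visit L → queue [H, A]
Visit H; enqueue E → queue [A, E]
Visit A → queue [E]
Visit E → queue []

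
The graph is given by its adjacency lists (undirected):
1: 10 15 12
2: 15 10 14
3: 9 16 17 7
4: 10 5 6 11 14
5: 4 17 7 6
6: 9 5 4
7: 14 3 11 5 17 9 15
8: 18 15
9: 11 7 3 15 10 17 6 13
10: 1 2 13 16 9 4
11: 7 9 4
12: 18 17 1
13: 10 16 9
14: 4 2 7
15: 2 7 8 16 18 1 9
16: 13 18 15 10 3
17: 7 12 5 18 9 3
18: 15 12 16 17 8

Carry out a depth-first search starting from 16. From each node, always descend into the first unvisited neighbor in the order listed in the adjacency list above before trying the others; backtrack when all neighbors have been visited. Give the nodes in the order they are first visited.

Visit 16
16 → 13
13 → 10
10 → 1
1 → 15
15 → 2
2 → 14
14 → 4
4 → 5
5 → 17
17 → 7
7 → 3
3 → 9
9 → 11
9 → 6
17 → 12
12 → 18
18 → 8

16 -> 13 -> 10 -> 1 -> 15 -> 2 -> 14 -> 4 -> 5 -> 17 -> 7 -> 3 -> 9 -> 11 -> 6 -> 12 -> 18 -> 8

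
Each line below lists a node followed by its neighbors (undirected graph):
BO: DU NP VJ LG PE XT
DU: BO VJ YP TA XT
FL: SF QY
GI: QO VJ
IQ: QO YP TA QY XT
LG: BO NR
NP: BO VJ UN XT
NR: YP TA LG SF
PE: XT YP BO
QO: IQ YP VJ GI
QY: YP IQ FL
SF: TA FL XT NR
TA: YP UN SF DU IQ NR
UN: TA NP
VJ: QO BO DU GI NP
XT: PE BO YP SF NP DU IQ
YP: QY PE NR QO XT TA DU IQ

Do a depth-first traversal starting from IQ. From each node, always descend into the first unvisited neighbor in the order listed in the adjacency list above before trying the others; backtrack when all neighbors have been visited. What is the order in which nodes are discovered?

IQ, QO, YP, QY, FL, SF, TA, UN, NP, BO, DU, VJ, GI, XT, PE, LG, NR

Visit IQ
IQ → QO
QO → YP
YP → QY
QY → FL
FL → SF
SF → TA
TA → UN
UN → NP
NP → BO
BO → DU
DU → VJ
VJ → GI
DU → XT
XT → PE
BO → LG
LG → NR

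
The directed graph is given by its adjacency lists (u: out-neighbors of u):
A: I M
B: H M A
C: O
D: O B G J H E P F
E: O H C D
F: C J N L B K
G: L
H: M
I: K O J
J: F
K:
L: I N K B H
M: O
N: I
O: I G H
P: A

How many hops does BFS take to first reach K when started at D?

2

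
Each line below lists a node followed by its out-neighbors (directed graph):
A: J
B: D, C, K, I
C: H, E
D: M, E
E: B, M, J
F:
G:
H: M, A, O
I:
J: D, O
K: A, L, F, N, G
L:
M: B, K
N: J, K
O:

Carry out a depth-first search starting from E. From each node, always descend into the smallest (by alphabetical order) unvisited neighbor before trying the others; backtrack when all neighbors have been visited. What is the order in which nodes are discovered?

E -> B -> C -> H -> A -> J -> D -> M -> K -> F -> G -> L -> N -> O -> I

Visit E
E → B
B → C
C → H
H → A
A → J
J → D
D → M
M → K
K → F
K → G
K → L
K → N
J → O
B → I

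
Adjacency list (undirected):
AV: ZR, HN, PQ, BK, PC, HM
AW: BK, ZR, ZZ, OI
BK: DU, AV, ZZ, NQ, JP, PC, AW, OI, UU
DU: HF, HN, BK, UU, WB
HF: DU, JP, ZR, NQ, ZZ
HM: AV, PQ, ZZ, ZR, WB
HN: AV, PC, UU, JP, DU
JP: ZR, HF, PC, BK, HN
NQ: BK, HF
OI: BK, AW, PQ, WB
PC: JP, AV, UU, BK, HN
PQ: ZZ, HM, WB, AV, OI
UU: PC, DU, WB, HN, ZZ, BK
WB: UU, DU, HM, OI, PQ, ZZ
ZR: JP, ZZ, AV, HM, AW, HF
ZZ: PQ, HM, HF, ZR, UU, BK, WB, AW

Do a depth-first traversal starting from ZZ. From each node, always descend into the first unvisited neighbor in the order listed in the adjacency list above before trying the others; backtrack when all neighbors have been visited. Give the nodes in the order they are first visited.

ZZ PQ HM AV ZR JP HF DU HN PC UU WB OI BK NQ AW

Visit ZZ
ZZ → PQ
PQ → HM
HM → AV
AV → ZR
ZR → JP
JP → HF
HF → DU
DU → HN
HN → PC
PC → UU
UU → WB
WB → OI
OI → BK
BK → NQ
BK → AW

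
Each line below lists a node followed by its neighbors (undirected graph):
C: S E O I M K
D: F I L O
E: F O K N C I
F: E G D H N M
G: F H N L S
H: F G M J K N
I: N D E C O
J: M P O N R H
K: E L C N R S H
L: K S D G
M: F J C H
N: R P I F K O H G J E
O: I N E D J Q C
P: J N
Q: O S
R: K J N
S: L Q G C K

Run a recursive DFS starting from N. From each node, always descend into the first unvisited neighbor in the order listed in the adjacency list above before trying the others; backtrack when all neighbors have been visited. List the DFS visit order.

N → R → K → E → F → G → H → M → J → P → O → I → D → L → S → Q → C

Visit N
N → R
R → K
K → E
E → F
F → G
G → H
H → M
M → J
J → P
J → O
O → I
I → D
D → L
L → S
S → Q
S → C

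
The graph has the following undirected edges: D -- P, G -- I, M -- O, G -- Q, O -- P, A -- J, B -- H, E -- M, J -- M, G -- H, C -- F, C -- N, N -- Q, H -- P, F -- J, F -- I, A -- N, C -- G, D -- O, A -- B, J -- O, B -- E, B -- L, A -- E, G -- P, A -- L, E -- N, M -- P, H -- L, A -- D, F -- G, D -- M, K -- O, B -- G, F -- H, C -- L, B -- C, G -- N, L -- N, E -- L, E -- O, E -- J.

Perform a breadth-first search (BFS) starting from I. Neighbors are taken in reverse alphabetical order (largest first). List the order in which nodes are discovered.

I G F Q P N H C B J O M D L E A K

Visit I; enqueue G, F → queue [G, F]
Visit G; enqueue Q, P, N, H, C, B → queue [F, Q, P, N, H, C, B]
Visit F; enqueue J → queue [Q, P, N, H, C, B, J]
Visit Q → queue [P, N, H, C, B, J]
Visit P; enqueue O, M, D → queue [N, H, C, B, J, O, M, D]
Visit N; enqueue L, E, A → queue [H, C, B, J, O, M, D, L, E, A]
Visit H → queue [C, B, J, O, M, D, L, E, A]
Visit C → queue [B, J, O, M, D, L, E, A]
Visit B → queue [J, O, M, D, L, E, A]
Visit J → queue [O, M, D, L, E, A]
Visit O; enqueue K → queue [M, D, L, E, A, K]
Visit M → queue [D, L, E, A, K]
Visit D → queue [L, E, A, K]
Visit L → queue [E, A, K]
Visit E → queue [A, K]
Visit A → queue [K]
Visit K → queue []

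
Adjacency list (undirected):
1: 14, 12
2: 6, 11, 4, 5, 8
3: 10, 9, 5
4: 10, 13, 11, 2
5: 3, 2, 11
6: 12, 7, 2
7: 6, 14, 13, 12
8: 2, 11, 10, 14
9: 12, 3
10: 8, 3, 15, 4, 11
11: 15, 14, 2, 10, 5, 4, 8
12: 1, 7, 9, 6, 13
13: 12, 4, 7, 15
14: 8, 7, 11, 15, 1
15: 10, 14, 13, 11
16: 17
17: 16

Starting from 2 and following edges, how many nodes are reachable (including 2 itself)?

BFS from 2 visits: 2, 6, 11, 4, 5, 8, 12, 7, 15, 14, 10, 13, 3, 1, 9
Reachable nodes: 15 of 17 total.

15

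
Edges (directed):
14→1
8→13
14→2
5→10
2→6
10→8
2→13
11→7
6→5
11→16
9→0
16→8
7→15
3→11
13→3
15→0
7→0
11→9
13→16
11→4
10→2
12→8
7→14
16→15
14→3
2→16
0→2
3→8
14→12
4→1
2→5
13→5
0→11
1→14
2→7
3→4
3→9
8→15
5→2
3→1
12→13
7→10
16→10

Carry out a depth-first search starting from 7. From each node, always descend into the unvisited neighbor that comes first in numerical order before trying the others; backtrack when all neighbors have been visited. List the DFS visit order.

7 0 2 5 10 8 13 3 1 14 12 4 9 11 16 15 6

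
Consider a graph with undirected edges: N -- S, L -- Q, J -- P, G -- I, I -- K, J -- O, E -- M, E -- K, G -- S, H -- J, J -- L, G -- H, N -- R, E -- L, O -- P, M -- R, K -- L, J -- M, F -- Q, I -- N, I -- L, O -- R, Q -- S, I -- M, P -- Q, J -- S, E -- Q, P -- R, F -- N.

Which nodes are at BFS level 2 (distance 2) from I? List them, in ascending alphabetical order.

E, F, H, J, Q, R, S

Level 0: I
Level 1: G, K, L, M, N
Level 2: E, F, H, J, Q, R, S
Level 3: O, P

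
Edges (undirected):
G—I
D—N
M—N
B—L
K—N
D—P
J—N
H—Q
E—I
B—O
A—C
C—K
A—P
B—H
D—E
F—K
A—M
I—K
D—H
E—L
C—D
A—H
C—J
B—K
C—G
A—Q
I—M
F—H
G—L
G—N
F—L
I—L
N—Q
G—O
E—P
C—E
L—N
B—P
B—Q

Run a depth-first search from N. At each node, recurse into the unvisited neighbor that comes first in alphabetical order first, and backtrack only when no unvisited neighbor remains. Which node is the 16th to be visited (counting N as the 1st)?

Visit N
N → D
D → C
C → A
A → H
H → B
B → K
K → F
F → L
L → E
E → I
I → G
G → O
I → M
E → P
B → Q
C → J

Visit order: N, D, C, A, H, B, K, F, L, E, I, G, O, M, P, Q, J

Q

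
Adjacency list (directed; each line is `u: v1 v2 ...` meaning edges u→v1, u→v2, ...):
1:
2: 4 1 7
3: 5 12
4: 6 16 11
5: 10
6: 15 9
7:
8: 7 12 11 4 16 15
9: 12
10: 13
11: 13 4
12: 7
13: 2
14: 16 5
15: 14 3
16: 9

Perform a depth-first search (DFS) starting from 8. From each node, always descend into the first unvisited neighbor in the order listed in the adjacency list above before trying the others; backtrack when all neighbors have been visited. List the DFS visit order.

8 7 12 11 13 2 4 6 15 14 16 9 5 10 3 1

Visit 8
8 → 7
8 → 12
8 → 11
11 → 13
13 → 2
2 → 4
4 → 6
6 → 15
15 → 14
14 → 16
16 → 9
14 → 5
5 → 10
15 → 3
2 → 1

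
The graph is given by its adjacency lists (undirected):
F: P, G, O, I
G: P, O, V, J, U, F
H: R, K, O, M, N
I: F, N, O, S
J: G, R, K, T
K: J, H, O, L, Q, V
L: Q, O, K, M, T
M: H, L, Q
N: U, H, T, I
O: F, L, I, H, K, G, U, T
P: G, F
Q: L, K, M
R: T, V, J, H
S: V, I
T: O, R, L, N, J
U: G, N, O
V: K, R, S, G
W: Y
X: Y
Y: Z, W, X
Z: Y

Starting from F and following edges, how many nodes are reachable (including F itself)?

BFS from F visits: F, G, I, O, P, J, U, V, N, S, H, K, L, T, R, M, Q
Reachable nodes: 17 of 21 total.

17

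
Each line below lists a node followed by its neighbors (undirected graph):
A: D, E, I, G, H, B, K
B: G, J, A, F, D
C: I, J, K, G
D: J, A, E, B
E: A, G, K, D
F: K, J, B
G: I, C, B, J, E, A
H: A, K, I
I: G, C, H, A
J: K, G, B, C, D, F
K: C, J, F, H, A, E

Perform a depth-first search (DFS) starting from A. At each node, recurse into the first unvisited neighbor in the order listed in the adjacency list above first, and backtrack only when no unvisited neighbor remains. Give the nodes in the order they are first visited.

Visit A
A → D
D → J
J → K
K → C
C → I
I → G
G → B
B → F
G → E
I → H

A, D, J, K, C, I, G, B, F, E, H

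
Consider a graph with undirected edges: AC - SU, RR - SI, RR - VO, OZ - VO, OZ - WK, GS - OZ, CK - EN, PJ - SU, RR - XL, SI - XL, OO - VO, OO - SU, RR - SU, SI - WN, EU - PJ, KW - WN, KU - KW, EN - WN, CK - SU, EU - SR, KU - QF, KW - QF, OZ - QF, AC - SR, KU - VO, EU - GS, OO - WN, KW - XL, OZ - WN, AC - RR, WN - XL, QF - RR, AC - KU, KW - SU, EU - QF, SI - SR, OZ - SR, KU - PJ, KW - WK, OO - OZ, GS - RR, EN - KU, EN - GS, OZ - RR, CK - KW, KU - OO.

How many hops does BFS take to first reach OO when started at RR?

2

Level 0: RR
Level 1: AC, GS, OZ, QF, SI, SU, VO, XL
Level 2: CK, EN, EU, KU, KW, OO, PJ, SR, WK, WN
OO first appears at level 2.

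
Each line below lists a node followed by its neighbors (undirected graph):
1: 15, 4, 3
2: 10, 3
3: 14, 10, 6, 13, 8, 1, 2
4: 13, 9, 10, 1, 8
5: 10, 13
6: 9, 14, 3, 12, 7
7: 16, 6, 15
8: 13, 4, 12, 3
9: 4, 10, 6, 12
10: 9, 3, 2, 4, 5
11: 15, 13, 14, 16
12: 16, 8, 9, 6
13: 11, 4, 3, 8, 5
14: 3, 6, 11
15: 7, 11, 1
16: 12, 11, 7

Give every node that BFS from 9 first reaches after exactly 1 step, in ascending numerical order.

4, 6, 10, 12

Level 0: 9
Level 1: 4, 6, 10, 12
Level 2: 1, 2, 3, 5, 7, 8, 13, 14, 16
Level 3: 11, 15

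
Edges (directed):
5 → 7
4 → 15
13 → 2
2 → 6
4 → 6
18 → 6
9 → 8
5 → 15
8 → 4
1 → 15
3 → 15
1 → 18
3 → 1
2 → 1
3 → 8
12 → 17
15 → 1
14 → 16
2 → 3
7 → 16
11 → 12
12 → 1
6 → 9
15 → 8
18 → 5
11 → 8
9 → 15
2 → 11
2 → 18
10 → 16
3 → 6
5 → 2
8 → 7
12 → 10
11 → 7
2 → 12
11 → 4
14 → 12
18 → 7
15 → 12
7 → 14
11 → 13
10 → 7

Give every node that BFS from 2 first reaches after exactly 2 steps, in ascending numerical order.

4, 5, 7, 8, 9, 10, 13, 15, 17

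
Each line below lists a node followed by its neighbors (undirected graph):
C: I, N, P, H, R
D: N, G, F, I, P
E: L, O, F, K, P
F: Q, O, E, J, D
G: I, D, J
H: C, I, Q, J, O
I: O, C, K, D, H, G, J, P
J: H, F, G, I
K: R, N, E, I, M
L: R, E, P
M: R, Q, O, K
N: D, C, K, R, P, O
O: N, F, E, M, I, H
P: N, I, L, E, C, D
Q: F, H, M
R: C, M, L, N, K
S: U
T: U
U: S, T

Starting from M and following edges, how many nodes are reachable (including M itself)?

BFS from M visits: M, K, O, Q, R, E, I, N, F, H, C, L, P, D, G, J
Reachable nodes: 16 of 19 total.

16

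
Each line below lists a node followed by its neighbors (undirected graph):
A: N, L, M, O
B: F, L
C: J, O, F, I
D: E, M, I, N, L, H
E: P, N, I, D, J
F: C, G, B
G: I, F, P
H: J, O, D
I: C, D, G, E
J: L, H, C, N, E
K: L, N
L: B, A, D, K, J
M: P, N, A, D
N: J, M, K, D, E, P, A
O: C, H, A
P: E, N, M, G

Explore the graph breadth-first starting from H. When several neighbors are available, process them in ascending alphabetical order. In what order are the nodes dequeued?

Visit H; enqueue D, J, O → queue [D, J, O]
Visit D; enqueue E, I, L, M, N → queue [J, O, E, I, L, M, N]
Visit J; enqueue C → queue [O, E, I, L, M, N, C]
Visit O; enqueue A → queue [E, I, L, M, N, C, A]
Visit E; enqueue P → queue [I, L, M, N, C, A, P]
Visit I; enqueue G → queue [L, M, N, C, A, P, G]
Visit L; enqueue B, K → queue [M, N, C, A, P, G, B, K]
Visit M → queue [N, C, A, P, G, B, K]
Visit N → queue [C, A, P, G, B, K]
Visit C; enqueue F → queue [A, P, G, B, K, F]
Visit A → queue [P, G, B, K, F]
Visit P → queue [G, B, K, F]
Visit G → queue [B, K, F]
Visit B → queue [K, F]
Visit K → queue [F]
Visit F → queue []

H, D, J, O, E, I, L, M, N, C, A, P, G, B, K, F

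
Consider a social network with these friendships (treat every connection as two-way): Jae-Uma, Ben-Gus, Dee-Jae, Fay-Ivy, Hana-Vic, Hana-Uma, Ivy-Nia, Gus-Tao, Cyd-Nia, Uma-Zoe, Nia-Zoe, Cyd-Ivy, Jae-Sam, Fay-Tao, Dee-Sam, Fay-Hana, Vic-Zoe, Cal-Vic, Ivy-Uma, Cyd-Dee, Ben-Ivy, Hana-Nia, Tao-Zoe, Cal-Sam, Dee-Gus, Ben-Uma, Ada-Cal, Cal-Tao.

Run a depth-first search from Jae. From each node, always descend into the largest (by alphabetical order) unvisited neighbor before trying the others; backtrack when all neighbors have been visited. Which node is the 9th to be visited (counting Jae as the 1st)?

Tao

Visit Jae
Jae → Uma
Uma → Zoe
Zoe → Vic
Vic → Hana
Hana → Nia
Nia → Ivy
Ivy → Fay
Fay → Tao
Tao → Gus
Gus → Dee
Dee → Sam
Sam → Cal
Cal → Ada
Dee → Cyd
Gus → Ben

Visit order: Jae, Uma, Zoe, Vic, Hana, Nia, Ivy, Fay, Tao, Gus, Dee, Sam, Cal, Ada, Cyd, Ben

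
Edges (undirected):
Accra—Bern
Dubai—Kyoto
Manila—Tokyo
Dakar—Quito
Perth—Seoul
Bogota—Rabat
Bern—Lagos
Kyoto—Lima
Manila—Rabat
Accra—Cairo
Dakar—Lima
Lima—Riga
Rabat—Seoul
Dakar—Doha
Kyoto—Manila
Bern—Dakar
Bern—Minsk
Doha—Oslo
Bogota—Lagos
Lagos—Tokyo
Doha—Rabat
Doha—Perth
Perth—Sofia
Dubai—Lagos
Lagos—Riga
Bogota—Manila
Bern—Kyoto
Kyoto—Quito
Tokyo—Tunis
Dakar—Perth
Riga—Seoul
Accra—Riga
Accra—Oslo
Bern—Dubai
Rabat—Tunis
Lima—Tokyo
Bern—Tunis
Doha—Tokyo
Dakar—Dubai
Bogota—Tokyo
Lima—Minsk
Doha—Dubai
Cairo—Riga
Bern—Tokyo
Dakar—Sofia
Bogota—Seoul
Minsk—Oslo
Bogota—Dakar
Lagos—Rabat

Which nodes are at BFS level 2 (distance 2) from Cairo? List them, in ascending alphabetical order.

Level 0: Cairo
Level 1: Accra, Riga
Level 2: Bern, Lagos, Lima, Oslo, Seoul
Level 3: Bogota, Dakar, Doha, Dubai, Kyoto, Minsk, Perth, Rabat, Tokyo, Tunis
Level 4: Manila, Quito, Sofia

Bern, Lagos, Lima, Oslo, Seoul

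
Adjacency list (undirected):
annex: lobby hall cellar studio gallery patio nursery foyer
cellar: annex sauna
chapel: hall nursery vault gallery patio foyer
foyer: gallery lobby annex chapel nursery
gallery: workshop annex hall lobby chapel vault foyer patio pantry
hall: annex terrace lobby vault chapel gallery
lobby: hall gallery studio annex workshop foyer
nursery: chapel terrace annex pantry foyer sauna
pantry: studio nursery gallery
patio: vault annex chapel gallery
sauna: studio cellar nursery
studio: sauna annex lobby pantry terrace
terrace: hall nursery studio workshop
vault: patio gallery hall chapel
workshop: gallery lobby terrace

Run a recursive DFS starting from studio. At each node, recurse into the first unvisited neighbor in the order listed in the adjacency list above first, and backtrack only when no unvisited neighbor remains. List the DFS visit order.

Visit studio
studio → sauna
sauna → cellar
cellar → annex
annex → lobby
lobby → hall
hall → terrace
terrace → nursery
nursery → chapel
chapel → vault
vault → patio
patio → gallery
gallery → workshop
gallery → foyer
gallery → pantry

studio, sauna, cellar, annex, lobby, hall, terrace, nursery, chapel, vault, patio, gallery, workshop, foyer, pantry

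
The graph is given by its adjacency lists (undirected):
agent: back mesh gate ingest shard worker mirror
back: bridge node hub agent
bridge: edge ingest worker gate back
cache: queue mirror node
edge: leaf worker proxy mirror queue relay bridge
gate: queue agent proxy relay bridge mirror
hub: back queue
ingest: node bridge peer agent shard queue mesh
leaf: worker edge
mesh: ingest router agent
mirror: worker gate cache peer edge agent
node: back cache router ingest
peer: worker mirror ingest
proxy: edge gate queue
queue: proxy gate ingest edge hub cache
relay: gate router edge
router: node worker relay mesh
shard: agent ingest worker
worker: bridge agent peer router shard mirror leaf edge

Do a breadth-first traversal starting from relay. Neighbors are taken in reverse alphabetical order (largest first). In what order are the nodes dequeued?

Visit relay; enqueue router, gate, edge → queue [router, gate, edge]
Visit router; enqueue worker, node, mesh → queue [gate, edge, worker, node, mesh]
Visit gate; enqueue queue, proxy, mirror, bridge, agent → queue [edge, worker, node, mesh, queue, proxy, mirror, bridge, agent]
Visit edge; enqueue leaf → queue [worker, node, mesh, queue, proxy, mirror, bridge, agent, leaf]
Visit worker; enqueue shard, peer → queue [node, mesh, queue, proxy, mirror, bridge, agent, leaf, shard, peer]
Visit node; enqueue ingest, cache, back → queue [mesh, queue, proxy, mirror, bridge, agent, leaf, shard, peer, ingest, cache, back]
Visit mesh → queue [queue, proxy, mirror, bridge, agent, leaf, shard, peer, ingest, cache, back]
Visit queue; enqueue hub → queue [proxy, mirror, bridge, agent, leaf, shard, peer, ingest, cache, back, hub]
Visit proxy → queue [mirror, bridge, agent, leaf, shard, peer, ingest, cache, back, hub]
Visit mirror → queue [bridge, agent, leaf, shard, peer, ingest, cache, back, hub]
Visit bridge → queue [agent, leaf, shard, peer, ingest, cache, back, hub]
Visit agent → queue [leaf, shard, peer, ingest, cache, back, hub]
Visit leaf → queue [shard, peer, ingest, cache, back, hub]
Visit shard → queue [peer, ingest, cache, back, hub]
Visit peer → queue [ingest, cache, back, hub]
Visit ingest → queue [cache, back, hub]
Visit cache → queue [back, hub]
Visit back → queue [hub]
Visit hub → queue []

relay, router, gate, edge, worker, node, mesh, queue, proxy, mirror, bridge, agent, leaf, shard, peer, ingest, cache, back, hub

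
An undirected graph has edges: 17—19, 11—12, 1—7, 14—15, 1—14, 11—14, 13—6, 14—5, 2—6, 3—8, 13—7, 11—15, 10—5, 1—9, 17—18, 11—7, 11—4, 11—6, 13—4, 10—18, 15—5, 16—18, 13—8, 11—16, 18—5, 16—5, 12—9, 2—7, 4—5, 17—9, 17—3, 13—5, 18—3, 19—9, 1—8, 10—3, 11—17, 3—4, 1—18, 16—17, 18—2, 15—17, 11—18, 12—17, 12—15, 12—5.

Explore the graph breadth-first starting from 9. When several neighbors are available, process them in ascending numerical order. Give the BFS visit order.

Visit 9; enqueue 1, 12, 17, 19 → queue [1, 12, 17, 19]
Visit 1; enqueue 7, 8, 14, 18 → queue [12, 17, 19, 7, 8, 14, 18]
Visit 12; enqueue 5, 11, 15 → queue [17, 19, 7, 8, 14, 18, 5, 11, 15]
Visit 17; enqueue 3, 16 → queue [19, 7, 8, 14, 18, 5, 11, 15, 3, 16]
Visit 19 → queue [7, 8, 14, 18, 5, 11, 15, 3, 16]
Visit 7; enqueue 2, 13 → queue [8, 14, 18, 5, 11, 15, 3, 16, 2, 13]
Visit 8 → queue [14, 18, 5, 11, 15, 3, 16, 2, 13]
Visit 14 → queue [18, 5, 11, 15, 3, 16, 2, 13]
Visit 18; enqueue 10 → queue [5, 11, 15, 3, 16, 2, 13, 10]
Visit 5; enqueue 4 → queue [11, 15, 3, 16, 2, 13, 10, 4]
Visit 11; enqueue 6 → queue [15, 3, 16, 2, 13, 10, 4, 6]
Visit 15 → queue [3, 16, 2, 13, 10, 4, 6]
Visit 3 → queue [16, 2, 13, 10, 4, 6]
Visit 16 → queue [2, 13, 10, 4, 6]
Visit 2 → queue [13, 10, 4, 6]
Visit 13 → queue [10, 4, 6]
Visit 10 → queue [4, 6]
Visit 4 → queue [6]
Visit 6 → queue []

9 -> 1 -> 12 -> 17 -> 19 -> 7 -> 8 -> 14 -> 18 -> 5 -> 11 -> 15 -> 3 -> 16 -> 2 -> 13 -> 10 -> 4 -> 6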